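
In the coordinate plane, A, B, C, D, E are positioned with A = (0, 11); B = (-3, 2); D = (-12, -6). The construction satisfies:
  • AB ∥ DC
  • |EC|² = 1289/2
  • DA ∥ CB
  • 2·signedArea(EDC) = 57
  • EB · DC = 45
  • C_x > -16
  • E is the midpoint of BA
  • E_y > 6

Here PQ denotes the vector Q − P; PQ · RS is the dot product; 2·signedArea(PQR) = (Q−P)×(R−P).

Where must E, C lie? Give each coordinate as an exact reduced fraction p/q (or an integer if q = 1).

1. E_x = -3/2  [E is the midpoint of BA]
2. E_y = 13/2  [E is the midpoint of BA]
   → E = (-3/2, 13/2)
3. C_x = -15  [DA ∥ CB ∩ AB ∥ DC]
4. C_y = -15  [DA ∥ CB ∩ AB ∥ DC]
   → C = (-15, -15)

C = (-15, -15)
E = (-3/2, 13/2)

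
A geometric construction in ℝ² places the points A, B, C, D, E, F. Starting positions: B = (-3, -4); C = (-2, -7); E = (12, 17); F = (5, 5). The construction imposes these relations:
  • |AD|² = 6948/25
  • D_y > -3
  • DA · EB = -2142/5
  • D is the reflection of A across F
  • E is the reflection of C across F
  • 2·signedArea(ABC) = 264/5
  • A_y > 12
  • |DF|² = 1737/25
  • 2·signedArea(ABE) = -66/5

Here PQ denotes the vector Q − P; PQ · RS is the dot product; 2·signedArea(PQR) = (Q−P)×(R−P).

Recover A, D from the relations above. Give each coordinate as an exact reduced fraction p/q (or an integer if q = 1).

A = (46/5, 61/5)
D = (4/5, -11/5)

1. A_x = 46/5  [2·signedArea(ABC) = 264/5 ∩ 2·signedArea(ABE) = -66/5]
2. A_y = 61/5  [2·signedArea(ABC) = 264/5 ∩ 2·signedArea(ABE) = -66/5]
   → A = (46/5, 61/5)
3. D_x = 4/5  [D is the reflection of A across F]
4. D_y = -11/5  [D is the reflection of A across F]
   → D = (4/5, -11/5)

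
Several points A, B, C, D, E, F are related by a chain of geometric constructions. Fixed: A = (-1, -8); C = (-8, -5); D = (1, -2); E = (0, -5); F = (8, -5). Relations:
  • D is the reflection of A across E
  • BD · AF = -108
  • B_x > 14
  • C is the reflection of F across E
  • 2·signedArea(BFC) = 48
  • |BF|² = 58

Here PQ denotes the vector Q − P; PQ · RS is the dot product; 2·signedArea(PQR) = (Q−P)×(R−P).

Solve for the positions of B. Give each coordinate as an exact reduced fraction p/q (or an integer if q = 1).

B = (15, -8)

1. B_x = 15  [2·signedArea(BFC) = 48 ∩ BD · AF = -108]
2. B_y = -8  [2·signedArea(BFC) = 48 ∩ BD · AF = -108]
   → B = (15, -8)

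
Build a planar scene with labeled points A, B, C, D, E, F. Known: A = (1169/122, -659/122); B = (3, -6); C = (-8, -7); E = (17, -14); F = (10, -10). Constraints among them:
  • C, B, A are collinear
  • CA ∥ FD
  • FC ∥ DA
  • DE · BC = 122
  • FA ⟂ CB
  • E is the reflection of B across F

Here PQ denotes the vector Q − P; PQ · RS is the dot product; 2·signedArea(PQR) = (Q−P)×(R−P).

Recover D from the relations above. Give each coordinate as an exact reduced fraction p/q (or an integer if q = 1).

D = (3365/122, -1025/122)

1. D_x = 3365/122  [FC ∥ DA ∩ CA ∥ FD]
2. D_y = -1025/122  [FC ∥ DA ∩ CA ∥ FD]
   → D = (3365/122, -1025/122)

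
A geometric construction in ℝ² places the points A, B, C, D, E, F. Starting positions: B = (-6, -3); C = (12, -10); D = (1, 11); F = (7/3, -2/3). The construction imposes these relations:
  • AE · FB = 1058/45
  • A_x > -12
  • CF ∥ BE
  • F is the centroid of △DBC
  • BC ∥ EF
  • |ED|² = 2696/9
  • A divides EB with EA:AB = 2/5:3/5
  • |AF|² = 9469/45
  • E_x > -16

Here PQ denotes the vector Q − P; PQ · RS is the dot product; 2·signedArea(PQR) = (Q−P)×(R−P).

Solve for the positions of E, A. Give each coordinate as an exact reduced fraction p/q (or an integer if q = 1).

1. E_x = -47/3  [BC ∥ EF ∩ CF ∥ BE]
2. E_y = 19/3  [BC ∥ EF ∩ CF ∥ BE]
   → E = (-47/3, 19/3)
3. A_x = -59/5  [A divides EB with EA:AB = 2/5:3/5]
4. A_y = 13/5  [A divides EB with EA:AB = 2/5:3/5]
   → A = (-59/5, 13/5)

A = (-59/5, 13/5)
E = (-47/3, 19/3)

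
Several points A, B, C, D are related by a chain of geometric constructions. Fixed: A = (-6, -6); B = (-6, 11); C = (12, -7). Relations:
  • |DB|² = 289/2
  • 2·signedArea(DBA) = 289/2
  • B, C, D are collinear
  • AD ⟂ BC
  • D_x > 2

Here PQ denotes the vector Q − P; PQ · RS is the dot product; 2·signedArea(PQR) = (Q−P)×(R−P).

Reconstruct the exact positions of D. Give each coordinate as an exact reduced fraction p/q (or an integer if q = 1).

1. D_x = 5/2  [B, C, D are collinear ∩ AD ⟂ BC]
2. D_y = 5/2  [B, C, D are collinear ∩ AD ⟂ BC]
   → D = (5/2, 5/2)

D = (5/2, 5/2)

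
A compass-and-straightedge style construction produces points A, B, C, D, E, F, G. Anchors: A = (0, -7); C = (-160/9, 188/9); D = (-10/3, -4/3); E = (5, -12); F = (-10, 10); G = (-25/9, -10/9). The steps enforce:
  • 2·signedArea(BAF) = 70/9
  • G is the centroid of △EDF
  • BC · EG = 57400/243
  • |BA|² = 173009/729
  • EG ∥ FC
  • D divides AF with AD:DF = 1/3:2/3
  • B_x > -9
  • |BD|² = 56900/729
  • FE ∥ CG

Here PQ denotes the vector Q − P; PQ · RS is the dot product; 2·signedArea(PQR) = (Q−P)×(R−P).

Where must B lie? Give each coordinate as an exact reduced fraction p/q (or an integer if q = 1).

B = (-220/27, 164/27)

1. B_x = -220/27  [2·signedArea(BAF) = 70/9 ∩ BC · EG = 57400/243]
2. B_y = 164/27  [2·signedArea(BAF) = 70/9 ∩ BC · EG = 57400/243]
   → B = (-220/27, 164/27)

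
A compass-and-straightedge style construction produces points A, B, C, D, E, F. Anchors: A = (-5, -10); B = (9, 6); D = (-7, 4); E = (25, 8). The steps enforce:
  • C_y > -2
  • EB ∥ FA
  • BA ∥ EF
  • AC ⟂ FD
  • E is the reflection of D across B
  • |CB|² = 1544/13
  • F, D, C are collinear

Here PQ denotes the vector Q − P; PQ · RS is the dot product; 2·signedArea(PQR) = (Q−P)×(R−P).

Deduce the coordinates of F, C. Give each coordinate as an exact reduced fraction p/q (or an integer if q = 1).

C = (11/13, -16/13)
F = (11, -8)

1. F_x = 11  [EB ∥ FA ∩ BA ∥ EF]
2. F_y = -8  [EB ∥ FA ∩ BA ∥ EF]
   → F = (11, -8)
3. C_x = 11/13  [F, D, C are collinear ∩ AC ⟂ FD]
4. C_y = -16/13  [F, D, C are collinear ∩ AC ⟂ FD]
   → C = (11/13, -16/13)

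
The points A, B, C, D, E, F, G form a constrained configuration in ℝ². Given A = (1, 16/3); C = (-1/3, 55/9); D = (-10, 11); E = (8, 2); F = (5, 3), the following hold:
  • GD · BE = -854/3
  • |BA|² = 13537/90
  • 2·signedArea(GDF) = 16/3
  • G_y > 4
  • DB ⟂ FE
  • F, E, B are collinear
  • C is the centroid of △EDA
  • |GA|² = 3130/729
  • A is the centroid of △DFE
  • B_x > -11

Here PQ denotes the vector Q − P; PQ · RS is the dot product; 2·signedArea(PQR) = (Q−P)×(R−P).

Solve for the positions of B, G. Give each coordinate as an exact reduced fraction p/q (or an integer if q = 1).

B = (-109/10, 83/10)
G = (26/9, 121/27)

1. B_x = -109/10  [F, E, B are collinear ∩ DB ⟂ FE]
2. B_y = 83/10  [F, E, B are collinear ∩ DB ⟂ FE]
   → B = (-109/10, 83/10)
3. G_x = 26/9  [2·signedArea(GDF) = 16/3 ∩ GD · BE = -854/3]
4. G_y = 121/27  [2·signedArea(GDF) = 16/3 ∩ GD · BE = -854/3]
   → G = (26/9, 121/27)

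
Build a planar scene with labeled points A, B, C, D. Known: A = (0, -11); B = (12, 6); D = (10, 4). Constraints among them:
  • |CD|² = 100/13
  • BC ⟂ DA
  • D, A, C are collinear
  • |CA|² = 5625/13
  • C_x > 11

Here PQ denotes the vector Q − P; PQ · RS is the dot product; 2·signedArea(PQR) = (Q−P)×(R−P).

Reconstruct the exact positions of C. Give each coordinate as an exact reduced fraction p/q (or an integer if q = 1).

1. C_x = 150/13  [D, A, C are collinear ∩ BC ⟂ DA]
2. C_y = 82/13  [D, A, C are collinear ∩ BC ⟂ DA]
   → C = (150/13, 82/13)

C = (150/13, 82/13)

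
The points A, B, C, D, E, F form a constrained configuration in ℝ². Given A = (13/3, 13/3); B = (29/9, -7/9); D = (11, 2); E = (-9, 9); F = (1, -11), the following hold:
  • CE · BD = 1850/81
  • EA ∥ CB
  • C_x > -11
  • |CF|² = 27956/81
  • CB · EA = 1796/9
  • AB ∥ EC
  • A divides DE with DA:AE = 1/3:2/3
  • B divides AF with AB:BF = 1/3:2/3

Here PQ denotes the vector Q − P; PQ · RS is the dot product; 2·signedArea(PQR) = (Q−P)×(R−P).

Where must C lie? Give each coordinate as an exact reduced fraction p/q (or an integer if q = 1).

C = (-91/9, 35/9)

1. C_x = -91/9  [EA ∥ CB ∩ AB ∥ EC]
2. C_y = 35/9  [EA ∥ CB ∩ AB ∥ EC]
   → C = (-91/9, 35/9)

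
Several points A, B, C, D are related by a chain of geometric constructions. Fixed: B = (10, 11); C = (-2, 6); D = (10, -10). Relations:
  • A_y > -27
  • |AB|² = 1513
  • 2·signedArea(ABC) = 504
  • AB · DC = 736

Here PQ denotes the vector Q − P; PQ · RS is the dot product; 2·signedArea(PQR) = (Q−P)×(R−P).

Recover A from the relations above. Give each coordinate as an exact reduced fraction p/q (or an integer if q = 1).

A = (22, -26)

1. A_x = 22  [AB · DC = 736 ∩ 2·signedArea(ABC) = 504]
2. A_y = -26  [AB · DC = 736 ∩ 2·signedArea(ABC) = 504]
   → A = (22, -26)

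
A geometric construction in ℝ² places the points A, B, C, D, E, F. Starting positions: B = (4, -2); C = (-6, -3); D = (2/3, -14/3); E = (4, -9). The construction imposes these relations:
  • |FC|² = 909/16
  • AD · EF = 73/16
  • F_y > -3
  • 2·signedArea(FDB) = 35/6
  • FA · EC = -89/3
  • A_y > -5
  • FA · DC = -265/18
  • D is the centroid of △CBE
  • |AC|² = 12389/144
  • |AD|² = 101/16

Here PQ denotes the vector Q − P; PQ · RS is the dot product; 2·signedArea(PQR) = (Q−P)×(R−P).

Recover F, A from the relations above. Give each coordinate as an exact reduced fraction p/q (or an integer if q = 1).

1. F_x = 3/2  [line -8/3·x + 10/3·y + 23/2 = 0 ∩ |FC|² = 909/16]
2. F_y = -9/4  [line -8/3·x + 10/3·y + 23/2 = 0 ∩ |FC|² = 909/16]
   → F = (3/2, -9/4)
3. A_x = 19/6  [AD · EF = 73/16 ∩ FA · EC = -89/3]
4. A_y = -53/12  [AD · EF = 73/16 ∩ FA · EC = -89/3]
   → A = (19/6, -53/12)

A = (19/6, -53/12)
F = (3/2, -9/4)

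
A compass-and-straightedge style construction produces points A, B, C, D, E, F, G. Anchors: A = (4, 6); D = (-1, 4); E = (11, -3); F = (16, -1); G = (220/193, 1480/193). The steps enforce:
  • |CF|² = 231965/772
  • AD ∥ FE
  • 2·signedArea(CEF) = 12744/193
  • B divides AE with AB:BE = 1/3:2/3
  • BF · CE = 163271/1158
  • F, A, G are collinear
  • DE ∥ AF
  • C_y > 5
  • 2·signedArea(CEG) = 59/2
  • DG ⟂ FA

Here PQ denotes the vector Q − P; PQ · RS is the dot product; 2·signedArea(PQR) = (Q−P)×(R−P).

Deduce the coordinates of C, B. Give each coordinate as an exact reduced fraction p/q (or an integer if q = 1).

1. C_x = 27/386  [2·signedArea(CEG) = 59/2 ∩ 2·signedArea(CEF) = 12744/193]
2. C_y = 1126/193  [2·signedArea(CEG) = 59/2 ∩ 2·signedArea(CEF) = 12744/193]
   → C = (27/386, 1126/193)
3. B_x = 19/3  [B divides AE with AB:BE = 1/3:2/3]
4. B_y = 3  [B divides AE with AB:BE = 1/3:2/3]
   → B = (19/3, 3)

B = (19/3, 3)
C = (27/386, 1126/193)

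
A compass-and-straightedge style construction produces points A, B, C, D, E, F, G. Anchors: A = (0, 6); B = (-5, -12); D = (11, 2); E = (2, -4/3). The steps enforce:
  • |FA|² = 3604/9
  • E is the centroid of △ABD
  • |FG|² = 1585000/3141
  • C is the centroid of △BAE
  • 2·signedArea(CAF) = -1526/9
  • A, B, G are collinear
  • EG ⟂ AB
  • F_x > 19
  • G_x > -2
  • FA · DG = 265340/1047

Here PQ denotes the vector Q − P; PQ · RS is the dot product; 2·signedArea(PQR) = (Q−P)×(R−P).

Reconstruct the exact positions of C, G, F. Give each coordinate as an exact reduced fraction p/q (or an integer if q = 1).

1. C_x = -1  [C is the centroid of △BAE]
2. C_y = -22/9  [C is the centroid of △BAE]
   → C = (-1, -22/9)
3. G_x = -610/349  [A, B, G are collinear ∩ EG ⟂ AB]
4. G_y = -102/349  [A, B, G are collinear ∩ EG ⟂ AB]
   → G = (-610/349, -102/349)
5. F_x = 20  [FA · DG = 265340/1047 ∩ 2·signedArea(CAF) = -1526/9]
6. F_y = 16/3  [FA · DG = 265340/1047 ∩ 2·signedArea(CAF) = -1526/9]
   → F = (20, 16/3)

C = (-1, -22/9)
F = (20, 16/3)
G = (-610/349, -102/349)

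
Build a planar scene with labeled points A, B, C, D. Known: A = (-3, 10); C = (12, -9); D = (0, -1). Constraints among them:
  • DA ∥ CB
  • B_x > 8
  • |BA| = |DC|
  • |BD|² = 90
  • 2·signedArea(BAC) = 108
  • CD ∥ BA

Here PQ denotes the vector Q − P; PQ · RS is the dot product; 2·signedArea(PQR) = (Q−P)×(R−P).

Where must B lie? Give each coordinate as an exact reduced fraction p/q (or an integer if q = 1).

1. B_x = 9  [CD ∥ BA ∩ DA ∥ CB]
2. B_y = 2  [CD ∥ BA ∩ DA ∥ CB]
   → B = (9, 2)

B = (9, 2)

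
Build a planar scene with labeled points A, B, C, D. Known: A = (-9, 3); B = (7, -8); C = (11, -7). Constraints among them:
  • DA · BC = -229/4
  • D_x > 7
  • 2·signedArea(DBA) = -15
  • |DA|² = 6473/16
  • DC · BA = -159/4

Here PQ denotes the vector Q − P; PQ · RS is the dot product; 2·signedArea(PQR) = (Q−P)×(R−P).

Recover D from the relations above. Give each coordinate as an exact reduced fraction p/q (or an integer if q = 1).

D = (8, -31/4)

1. D_x = 8  [DA · BC = -229/4 ∩ DC · BA = -159/4]
2. D_y = -31/4  [DA · BC = -229/4 ∩ DC · BA = -159/4]
   → D = (8, -31/4)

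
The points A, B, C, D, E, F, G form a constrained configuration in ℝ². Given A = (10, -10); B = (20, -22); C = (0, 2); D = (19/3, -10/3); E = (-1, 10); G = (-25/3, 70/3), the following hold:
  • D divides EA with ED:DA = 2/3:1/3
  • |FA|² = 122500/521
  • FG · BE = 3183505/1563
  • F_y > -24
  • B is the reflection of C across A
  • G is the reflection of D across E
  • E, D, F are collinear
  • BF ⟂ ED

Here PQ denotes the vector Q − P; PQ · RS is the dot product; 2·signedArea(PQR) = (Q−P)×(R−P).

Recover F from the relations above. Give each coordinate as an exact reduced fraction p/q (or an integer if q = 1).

F = (9060/521, -12210/521)

1. F_x = 9060/521  [E, D, F are collinear ∩ BF ⟂ ED]
2. F_y = -12210/521  [E, D, F are collinear ∩ BF ⟂ ED]
   → F = (9060/521, -12210/521)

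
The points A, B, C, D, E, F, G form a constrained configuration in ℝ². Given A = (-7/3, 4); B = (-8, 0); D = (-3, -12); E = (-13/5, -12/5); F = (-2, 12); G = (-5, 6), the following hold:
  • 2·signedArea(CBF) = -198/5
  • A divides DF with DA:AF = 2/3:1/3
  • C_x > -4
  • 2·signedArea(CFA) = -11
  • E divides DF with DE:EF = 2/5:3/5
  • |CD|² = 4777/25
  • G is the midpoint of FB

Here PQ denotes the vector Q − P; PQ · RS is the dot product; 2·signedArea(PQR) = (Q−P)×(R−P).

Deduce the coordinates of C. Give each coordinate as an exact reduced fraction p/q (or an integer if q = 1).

C = (-19/5, 9/5)

1. C_x = -19/5  [2·signedArea(CBF) = -198/5 ∩ 2·signedArea(CFA) = -11]
2. C_y = 9/5  [2·signedArea(CBF) = -198/5 ∩ 2·signedArea(CFA) = -11]
   → C = (-19/5, 9/5)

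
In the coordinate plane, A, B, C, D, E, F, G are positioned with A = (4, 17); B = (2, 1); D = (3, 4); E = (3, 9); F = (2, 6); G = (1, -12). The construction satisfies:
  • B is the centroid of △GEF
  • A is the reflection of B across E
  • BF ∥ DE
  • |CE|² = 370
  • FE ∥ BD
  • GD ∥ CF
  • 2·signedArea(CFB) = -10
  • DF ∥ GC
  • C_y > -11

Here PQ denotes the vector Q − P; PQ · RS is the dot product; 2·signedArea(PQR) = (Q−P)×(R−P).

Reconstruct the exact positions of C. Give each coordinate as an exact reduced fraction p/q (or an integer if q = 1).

1. C_x = 0  [GD ∥ CF ∩ DF ∥ GC]
2. C_y = -10  [GD ∥ CF ∩ DF ∥ GC]
   → C = (0, -10)

C = (0, -10)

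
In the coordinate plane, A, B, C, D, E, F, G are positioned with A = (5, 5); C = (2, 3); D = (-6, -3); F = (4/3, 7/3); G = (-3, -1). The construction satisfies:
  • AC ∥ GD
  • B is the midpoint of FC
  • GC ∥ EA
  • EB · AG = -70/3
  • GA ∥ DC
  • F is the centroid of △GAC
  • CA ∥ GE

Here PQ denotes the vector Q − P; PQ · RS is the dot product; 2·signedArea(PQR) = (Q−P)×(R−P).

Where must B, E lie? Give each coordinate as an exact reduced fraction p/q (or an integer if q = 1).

1. B_x = 5/3  [B is the midpoint of FC]
2. B_y = 8/3  [B is the midpoint of FC]
   → B = (5/3, 8/3)
3. E_x = 0  [GC ∥ EA ∩ CA ∥ GE]
4. E_y = 1  [GC ∥ EA ∩ CA ∥ GE]
   → E = (0, 1)

B = (5/3, 8/3)
E = (0, 1)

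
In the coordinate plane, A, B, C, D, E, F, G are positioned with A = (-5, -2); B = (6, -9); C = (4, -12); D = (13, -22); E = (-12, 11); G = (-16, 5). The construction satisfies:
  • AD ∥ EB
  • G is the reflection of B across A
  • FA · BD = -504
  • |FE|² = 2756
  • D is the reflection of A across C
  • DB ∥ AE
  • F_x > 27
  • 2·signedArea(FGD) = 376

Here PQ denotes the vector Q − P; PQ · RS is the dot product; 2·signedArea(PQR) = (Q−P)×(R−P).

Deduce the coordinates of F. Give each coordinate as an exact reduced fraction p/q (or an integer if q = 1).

F = (28, -23)

1. F_x = 28  [2·signedArea(FGD) = 376 ∩ FA · BD = -504]
2. F_y = -23  [2·signedArea(FGD) = 376 ∩ FA · BD = -504]
   → F = (28, -23)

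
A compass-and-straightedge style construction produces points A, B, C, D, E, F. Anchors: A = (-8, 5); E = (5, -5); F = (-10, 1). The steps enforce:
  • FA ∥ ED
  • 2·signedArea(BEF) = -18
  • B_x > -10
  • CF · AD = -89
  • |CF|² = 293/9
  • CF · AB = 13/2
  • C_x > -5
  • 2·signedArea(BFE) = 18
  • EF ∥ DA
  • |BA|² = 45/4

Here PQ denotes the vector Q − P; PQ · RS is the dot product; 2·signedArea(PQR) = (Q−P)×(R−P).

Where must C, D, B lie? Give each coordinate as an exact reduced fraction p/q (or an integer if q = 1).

1. D_x = 7  [EF ∥ DA ∩ FA ∥ ED]
2. D_y = -1  [EF ∥ DA ∩ FA ∥ ED]
   → D = (7, -1)
3. C_x = -13/3  [line -15·x + 6·y + -67 = 0 ∩ |CF|² = 293/9]
4. C_y = 1/3  [line -15·x + 6·y + -67 = 0 ∩ |CF|² = 293/9]
   → C = (-13/3, 1/3)
5. B_x = -19/2  [2·signedArea(BEF) = -18 ∩ CF · AB = 13/2]
6. B_y = 2  [2·signedArea(BEF) = -18 ∩ CF · AB = 13/2]
   → B = (-19/2, 2)

B = (-19/2, 2)
C = (-13/3, 1/3)
D = (7, -1)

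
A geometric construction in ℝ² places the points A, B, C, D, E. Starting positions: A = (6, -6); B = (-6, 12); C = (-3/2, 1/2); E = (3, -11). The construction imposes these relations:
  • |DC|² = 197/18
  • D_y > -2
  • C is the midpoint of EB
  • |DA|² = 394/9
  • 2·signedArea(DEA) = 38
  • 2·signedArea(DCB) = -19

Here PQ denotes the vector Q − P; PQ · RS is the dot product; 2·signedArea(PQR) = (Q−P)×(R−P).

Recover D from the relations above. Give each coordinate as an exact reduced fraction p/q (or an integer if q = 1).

D = (1, -5/3)

1. D_x = 1  [2·signedArea(DEA) = 38 ∩ 2·signedArea(DCB) = -19]
2. D_y = -5/3  [2·signedArea(DEA) = 38 ∩ 2·signedArea(DCB) = -19]
   → D = (1, -5/3)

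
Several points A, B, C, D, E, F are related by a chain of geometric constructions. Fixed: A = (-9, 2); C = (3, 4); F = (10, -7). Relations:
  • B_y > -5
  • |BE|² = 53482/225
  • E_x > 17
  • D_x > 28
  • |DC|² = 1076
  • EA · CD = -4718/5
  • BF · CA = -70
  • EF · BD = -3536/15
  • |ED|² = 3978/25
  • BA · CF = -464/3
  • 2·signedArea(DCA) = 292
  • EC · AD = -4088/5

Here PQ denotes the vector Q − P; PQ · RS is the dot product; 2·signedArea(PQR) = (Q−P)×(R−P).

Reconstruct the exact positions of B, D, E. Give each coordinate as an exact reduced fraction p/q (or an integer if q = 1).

1. B_x = 11/3  [BA · CF = -464/3 ∩ BF · CA = -70]
2. B_y = -4  [BA · CF = -464/3 ∩ BF · CA = -70]
   → B = (11/3, -4)
3. D_x = 29  [line 2·x + -12·y + -250 = 0 ∩ |DC|² = 1076]
4. D_y = -16  [line 2·x + -12·y + -250 = 0 ∩ |DC|² = 1076]
   → D = (29, -16)
5. E_x = 88/5  [EA · CD = -4718/5 ∩ EF · BD = -3536/15]
6. E_y = -53/5  [EA · CD = -4718/5 ∩ EF · BD = -3536/15]
   → E = (88/5, -53/5)

B = (11/3, -4)
D = (29, -16)
E = (88/5, -53/5)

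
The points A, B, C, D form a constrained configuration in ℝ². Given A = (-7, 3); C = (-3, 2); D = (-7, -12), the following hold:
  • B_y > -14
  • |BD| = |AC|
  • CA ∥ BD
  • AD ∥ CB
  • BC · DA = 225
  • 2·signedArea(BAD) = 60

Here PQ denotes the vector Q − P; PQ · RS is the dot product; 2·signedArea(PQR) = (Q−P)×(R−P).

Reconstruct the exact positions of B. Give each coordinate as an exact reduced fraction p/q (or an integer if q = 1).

1. B_x = -3  [CA ∥ BD ∩ AD ∥ CB]
2. B_y = -13  [CA ∥ BD ∩ AD ∥ CB]
   → B = (-3, -13)

B = (-3, -13)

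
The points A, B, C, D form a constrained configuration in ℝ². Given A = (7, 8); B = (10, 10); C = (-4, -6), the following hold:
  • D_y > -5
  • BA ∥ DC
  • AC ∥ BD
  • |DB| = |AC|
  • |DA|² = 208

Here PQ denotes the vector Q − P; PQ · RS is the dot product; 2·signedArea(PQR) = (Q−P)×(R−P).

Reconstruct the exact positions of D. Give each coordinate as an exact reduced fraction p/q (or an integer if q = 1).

D = (-1, -4)

1. D_x = -1  [BA ∥ DC ∩ AC ∥ BD]
2. D_y = -4  [BA ∥ DC ∩ AC ∥ BD]
   → D = (-1, -4)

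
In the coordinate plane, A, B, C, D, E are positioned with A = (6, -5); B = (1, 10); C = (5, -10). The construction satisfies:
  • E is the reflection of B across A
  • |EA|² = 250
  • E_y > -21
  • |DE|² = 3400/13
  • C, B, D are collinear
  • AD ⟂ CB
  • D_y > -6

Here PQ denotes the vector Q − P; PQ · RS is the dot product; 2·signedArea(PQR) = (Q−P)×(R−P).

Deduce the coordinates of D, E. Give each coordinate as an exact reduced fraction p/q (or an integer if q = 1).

1. D_x = 53/13  [C, B, D are collinear ∩ AD ⟂ CB]
2. D_y = -70/13  [C, B, D are collinear ∩ AD ⟂ CB]
   → D = (53/13, -70/13)
3. E_x = 11  [E is the reflection of B across A]
4. E_y = -20  [E is the reflection of B across A]
   → E = (11, -20)

D = (53/13, -70/13)
E = (11, -20)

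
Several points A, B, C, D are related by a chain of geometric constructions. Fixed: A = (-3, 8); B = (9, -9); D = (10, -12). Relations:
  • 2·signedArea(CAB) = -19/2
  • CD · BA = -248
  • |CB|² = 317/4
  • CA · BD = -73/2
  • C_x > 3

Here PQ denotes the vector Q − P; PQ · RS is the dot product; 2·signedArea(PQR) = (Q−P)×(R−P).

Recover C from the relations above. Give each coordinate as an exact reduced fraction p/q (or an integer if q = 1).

C = (7/2, -2)

1. C_x = 7/2  [2·signedArea(CAB) = -19/2 ∩ CD · BA = -248]
2. C_y = -2  [2·signedArea(CAB) = -19/2 ∩ CD · BA = -248]
   → C = (7/2, -2)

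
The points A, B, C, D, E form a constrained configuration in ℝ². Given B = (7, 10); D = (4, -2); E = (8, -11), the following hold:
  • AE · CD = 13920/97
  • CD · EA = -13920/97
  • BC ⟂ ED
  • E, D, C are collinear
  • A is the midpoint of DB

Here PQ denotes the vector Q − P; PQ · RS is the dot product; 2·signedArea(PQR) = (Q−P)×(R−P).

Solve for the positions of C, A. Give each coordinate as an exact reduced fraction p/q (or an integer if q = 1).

1. C_x = 4/97  [E, D, C are collinear ∩ BC ⟂ ED]
2. C_y = 670/97  [E, D, C are collinear ∩ BC ⟂ ED]
   → C = (4/97, 670/97)
3. A_x = 11/2  [A is the midpoint of DB]
4. A_y = 4  [A is the midpoint of DB]
   → A = (11/2, 4)

A = (11/2, 4)
C = (4/97, 670/97)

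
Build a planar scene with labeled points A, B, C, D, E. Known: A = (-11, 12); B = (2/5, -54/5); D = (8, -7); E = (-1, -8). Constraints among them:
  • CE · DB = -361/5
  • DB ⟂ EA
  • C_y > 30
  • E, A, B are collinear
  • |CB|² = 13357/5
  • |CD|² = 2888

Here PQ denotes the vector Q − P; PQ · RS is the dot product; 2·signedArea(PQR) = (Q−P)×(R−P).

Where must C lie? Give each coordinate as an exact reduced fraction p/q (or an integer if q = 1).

C = (-30, 31)

1. C_x = -30  [line 38/5·x + 19/5·y + 551/5 = 0 ∩ |CD|² = 2888]
2. C_y = 31  [line 38/5·x + 19/5·y + 551/5 = 0 ∩ |CD|² = 2888]
   → C = (-30, 31)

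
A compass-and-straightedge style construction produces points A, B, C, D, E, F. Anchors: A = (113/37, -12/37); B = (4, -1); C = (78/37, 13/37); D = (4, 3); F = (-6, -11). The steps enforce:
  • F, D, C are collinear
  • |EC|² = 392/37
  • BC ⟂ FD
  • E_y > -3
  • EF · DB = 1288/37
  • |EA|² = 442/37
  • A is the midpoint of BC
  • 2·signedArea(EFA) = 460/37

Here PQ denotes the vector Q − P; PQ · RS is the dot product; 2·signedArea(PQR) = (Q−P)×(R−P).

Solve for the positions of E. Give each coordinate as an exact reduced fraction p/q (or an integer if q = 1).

1. E_x = 8/37  [2·signedArea(EFA) = 460/37 ∩ EF · DB = 1288/37]
2. E_y = -85/37  [2·signedArea(EFA) = 460/37 ∩ EF · DB = 1288/37]
   → E = (8/37, -85/37)

E = (8/37, -85/37)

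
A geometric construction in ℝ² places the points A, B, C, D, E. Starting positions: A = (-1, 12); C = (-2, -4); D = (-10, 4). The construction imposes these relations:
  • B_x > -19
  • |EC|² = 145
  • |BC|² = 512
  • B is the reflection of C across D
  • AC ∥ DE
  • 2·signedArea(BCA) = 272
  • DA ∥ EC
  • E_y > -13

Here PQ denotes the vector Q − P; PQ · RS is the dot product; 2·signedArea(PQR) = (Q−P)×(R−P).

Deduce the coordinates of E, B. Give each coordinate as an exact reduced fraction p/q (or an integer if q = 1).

B = (-18, 12)
E = (-11, -12)

1. E_x = -11  [DA ∥ EC ∩ AC ∥ DE]
2. E_y = -12  [DA ∥ EC ∩ AC ∥ DE]
   → E = (-11, -12)
3. B_x = -18  [B is the reflection of C across D]
4. B_y = 12  [B is the reflection of C across D]
   → B = (-18, 12)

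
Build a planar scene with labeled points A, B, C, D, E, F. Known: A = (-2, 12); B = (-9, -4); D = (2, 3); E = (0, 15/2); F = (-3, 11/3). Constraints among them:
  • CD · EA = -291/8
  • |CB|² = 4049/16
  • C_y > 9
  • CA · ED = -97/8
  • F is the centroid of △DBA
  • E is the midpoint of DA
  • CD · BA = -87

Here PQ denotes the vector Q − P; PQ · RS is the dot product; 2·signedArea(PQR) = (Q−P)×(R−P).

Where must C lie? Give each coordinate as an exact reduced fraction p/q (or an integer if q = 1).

C = (-1, 39/4)

1. C_x = -1  [CD · BA = -87 ∩ CA · ED = -97/8]
2. C_y = 39/4  [CD · BA = -87 ∩ CA · ED = -97/8]
   → C = (-1, 39/4)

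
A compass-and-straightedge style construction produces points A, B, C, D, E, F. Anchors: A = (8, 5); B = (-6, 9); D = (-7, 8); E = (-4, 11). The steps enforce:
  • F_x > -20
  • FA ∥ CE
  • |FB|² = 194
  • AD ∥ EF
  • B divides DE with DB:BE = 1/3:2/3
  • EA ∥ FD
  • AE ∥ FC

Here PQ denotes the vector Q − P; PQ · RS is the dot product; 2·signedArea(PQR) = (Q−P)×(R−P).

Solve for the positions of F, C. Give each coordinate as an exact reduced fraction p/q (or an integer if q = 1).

C = (-31, 20)
F = (-19, 14)

1. F_x = -19  [EA ∥ FD ∩ AD ∥ EF]
2. F_y = 14  [EA ∥ FD ∩ AD ∥ EF]
   → F = (-19, 14)
3. C_x = -31  [FA ∥ CE ∩ AE ∥ FC]
4. C_y = 20  [FA ∥ CE ∩ AE ∥ FC]
   → C = (-31, 20)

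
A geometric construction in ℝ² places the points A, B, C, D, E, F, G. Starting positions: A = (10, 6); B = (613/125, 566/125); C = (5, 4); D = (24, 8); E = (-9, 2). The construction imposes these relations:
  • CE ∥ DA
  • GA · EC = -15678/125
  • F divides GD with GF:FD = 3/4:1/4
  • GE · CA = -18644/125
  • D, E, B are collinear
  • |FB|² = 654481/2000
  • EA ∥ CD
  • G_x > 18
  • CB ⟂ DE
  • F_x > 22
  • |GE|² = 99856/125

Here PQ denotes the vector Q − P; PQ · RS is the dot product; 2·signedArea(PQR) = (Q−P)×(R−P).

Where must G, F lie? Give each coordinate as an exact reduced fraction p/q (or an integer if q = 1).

1. G_x = 2351/125  [GA · EC = -15678/125 ∩ GE · CA = -18644/125]
2. G_y = 882/125  [GA · EC = -15678/125 ∩ GE · CA = -18644/125]
   → G = (2351/125, 882/125)
3. F_x = 11351/500  [F divides GD with GF:FD = 3/4:1/4]
4. F_y = 1941/250  [F divides GD with GF:FD = 3/4:1/4]
   → F = (11351/500, 1941/250)

F = (11351/500, 1941/250)
G = (2351/125, 882/125)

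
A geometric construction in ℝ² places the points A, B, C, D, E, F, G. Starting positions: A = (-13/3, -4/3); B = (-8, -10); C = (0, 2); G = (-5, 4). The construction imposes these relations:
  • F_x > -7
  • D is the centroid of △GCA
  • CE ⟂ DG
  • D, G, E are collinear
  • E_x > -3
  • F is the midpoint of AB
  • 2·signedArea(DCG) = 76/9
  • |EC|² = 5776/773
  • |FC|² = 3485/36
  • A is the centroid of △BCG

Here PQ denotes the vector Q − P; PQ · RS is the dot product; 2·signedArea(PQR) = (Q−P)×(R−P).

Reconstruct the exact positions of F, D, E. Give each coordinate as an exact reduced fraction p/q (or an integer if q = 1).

D = (-28/9, 14/9)
E = (-1672/773, 254/773)
F = (-37/6, -17/3)

1. F_x = -37/6  [F is the midpoint of AB]
2. F_y = -17/3  [F is the midpoint of AB]
   → F = (-37/6, -17/3)
3. D_x = -28/9  [D is the centroid of △GCA]
4. D_y = 14/9  [D is the centroid of △GCA]
   → D = (-28/9, 14/9)
5. E_x = -1672/773  [D, G, E are collinear ∩ CE ⟂ DG]
6. E_y = 254/773  [D, G, E are collinear ∩ CE ⟂ DG]
   → E = (-1672/773, 254/773)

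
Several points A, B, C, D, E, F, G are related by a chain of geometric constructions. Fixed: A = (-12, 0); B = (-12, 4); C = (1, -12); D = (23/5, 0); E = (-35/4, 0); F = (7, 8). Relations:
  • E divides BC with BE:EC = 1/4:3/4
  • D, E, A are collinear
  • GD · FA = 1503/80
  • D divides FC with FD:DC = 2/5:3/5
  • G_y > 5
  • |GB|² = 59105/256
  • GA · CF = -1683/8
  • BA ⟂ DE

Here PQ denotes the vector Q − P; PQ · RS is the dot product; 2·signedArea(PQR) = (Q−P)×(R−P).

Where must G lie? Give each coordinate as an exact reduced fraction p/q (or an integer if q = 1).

G = (49/16, 6)

1. G_x = 49/16  [GD · FA = 1503/80 ∩ GA · CF = -1683/8]
2. G_y = 6  [GD · FA = 1503/80 ∩ GA · CF = -1683/8]
   → G = (49/16, 6)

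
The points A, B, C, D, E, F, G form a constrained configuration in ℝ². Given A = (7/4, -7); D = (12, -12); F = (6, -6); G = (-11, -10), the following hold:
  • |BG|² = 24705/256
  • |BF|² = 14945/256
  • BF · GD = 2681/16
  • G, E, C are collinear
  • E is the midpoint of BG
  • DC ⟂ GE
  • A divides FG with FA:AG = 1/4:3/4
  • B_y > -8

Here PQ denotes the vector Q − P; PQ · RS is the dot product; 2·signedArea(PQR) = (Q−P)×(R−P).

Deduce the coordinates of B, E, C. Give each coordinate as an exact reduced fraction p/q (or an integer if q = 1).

1. B_x = -23/16  [line -23·x + 2·y + -281/16 = 0 ∩ |BG|² = 24705/256]
2. B_y = -31/4  [line -23·x + 2·y + -281/16 = 0 ∩ |BG|² = 24705/256]
   → B = (-23/16, -31/4)
3. E_x = -199/32  [E is the midpoint of BG]
4. E_y = -71/8  [E is the midpoint of BG]
   → E = (-199/32, -71/8)
5. C_x = 3156/305  [G, E, C are collinear ∩ DC ⟂ GE]
6. C_y = -1518/305  [G, E, C are collinear ∩ DC ⟂ GE]
   → C = (3156/305, -1518/305)

B = (-23/16, -31/4)
C = (3156/305, -1518/305)
E = (-199/32, -71/8)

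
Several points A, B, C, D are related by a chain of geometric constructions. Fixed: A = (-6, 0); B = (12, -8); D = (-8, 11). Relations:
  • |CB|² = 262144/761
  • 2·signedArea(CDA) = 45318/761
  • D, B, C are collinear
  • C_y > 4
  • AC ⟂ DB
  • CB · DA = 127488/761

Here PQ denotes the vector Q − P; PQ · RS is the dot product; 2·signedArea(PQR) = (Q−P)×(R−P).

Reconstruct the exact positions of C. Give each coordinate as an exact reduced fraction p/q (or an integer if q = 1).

1. C_x = -1108/761  [D, B, C are collinear ∩ AC ⟂ DB]
2. C_y = 3640/761  [D, B, C are collinear ∩ AC ⟂ DB]
   → C = (-1108/761, 3640/761)

C = (-1108/761, 3640/761)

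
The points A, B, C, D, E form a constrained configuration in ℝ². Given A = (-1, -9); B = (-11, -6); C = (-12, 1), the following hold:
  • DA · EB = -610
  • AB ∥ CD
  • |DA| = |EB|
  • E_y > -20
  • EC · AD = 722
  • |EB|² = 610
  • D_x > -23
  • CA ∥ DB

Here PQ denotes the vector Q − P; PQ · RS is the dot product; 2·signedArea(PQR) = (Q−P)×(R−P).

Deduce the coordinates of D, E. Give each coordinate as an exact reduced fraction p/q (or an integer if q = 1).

D = (-22, 4)
E = (10, -19)

1. D_x = -22  [CA ∥ DB ∩ AB ∥ CD]
2. D_y = 4  [CA ∥ DB ∩ AB ∥ CD]
   → D = (-22, 4)
3. E_x = 10  [line 21·x + -13·y + -457 = 0 ∩ |EB|² = 610]
4. E_y = -19  [line 21·x + -13·y + -457 = 0 ∩ |EB|² = 610]
   → E = (10, -19)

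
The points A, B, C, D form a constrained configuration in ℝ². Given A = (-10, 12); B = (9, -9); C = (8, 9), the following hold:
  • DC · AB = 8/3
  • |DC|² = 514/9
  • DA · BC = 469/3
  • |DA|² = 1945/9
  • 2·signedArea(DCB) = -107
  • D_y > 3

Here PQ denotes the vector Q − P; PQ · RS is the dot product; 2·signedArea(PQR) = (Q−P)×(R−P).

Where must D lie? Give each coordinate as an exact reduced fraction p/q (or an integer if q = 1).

D = (7/3, 4)

1. D_x = 7/3  [DA · BC = 469/3 ∩ DC · AB = 8/3]
2. D_y = 4  [DA · BC = 469/3 ∩ DC · AB = 8/3]
   → D = (7/3, 4)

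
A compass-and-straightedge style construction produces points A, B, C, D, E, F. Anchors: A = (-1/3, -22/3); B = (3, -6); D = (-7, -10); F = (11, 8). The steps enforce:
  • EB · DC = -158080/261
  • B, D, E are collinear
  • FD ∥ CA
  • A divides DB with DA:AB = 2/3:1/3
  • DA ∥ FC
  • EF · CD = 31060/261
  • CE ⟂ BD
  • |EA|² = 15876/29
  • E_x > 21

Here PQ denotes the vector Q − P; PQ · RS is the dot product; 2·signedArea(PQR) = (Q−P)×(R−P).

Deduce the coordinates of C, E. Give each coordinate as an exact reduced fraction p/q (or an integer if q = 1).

1. C_x = 53/3  [FD ∥ CA ∩ DA ∥ FC]
2. C_y = 32/3  [FD ∥ CA ∩ DA ∥ FC]
   → C = (53/3, 32/3)
3. E_x = 1861/87  [B, D, E are collinear ∩ CE ⟂ BD]
4. E_y = 118/87  [B, D, E are collinear ∩ CE ⟂ BD]
   → E = (1861/87, 118/87)

C = (53/3, 32/3)
E = (1861/87, 118/87)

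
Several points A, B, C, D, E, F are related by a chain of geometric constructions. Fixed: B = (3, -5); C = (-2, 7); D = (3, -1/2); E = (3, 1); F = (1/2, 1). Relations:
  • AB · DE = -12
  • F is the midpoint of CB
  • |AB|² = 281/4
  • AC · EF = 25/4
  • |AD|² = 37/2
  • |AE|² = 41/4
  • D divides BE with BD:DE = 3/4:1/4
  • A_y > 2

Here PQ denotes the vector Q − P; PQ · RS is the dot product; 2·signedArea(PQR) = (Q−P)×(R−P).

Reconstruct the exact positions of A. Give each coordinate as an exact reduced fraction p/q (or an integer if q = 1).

A = (1/2, 3)

1. A_x = 1/2  [AC · EF = 25/4 ∩ AB · DE = -12]
2. A_y = 3  [AC · EF = 25/4 ∩ AB · DE = -12]
   → A = (1/2, 3)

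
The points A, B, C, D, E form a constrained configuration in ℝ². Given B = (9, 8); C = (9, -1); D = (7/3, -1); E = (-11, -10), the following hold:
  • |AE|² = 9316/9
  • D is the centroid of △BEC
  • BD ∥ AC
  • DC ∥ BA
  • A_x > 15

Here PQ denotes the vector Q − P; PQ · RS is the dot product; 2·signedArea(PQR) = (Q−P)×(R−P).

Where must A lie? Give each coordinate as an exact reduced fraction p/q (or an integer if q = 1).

1. A_x = 47/3  [BD ∥ AC ∩ DC ∥ BA]
2. A_y = 8  [BD ∥ AC ∩ DC ∥ BA]
   → A = (47/3, 8)

A = (47/3, 8)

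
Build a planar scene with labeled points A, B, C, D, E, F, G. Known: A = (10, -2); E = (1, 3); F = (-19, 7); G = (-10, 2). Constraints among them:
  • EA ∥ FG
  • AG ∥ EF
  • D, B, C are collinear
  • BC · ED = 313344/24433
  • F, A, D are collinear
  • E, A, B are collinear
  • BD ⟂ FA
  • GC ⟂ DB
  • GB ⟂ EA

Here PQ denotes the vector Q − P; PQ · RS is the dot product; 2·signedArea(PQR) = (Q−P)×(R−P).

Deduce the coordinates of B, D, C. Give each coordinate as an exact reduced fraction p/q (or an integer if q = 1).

B = (-370/53, 394/53)
C = (-214634/24433, 39650/24433)
D = (-199370/24433, 88834/24433)

1. B_x = -370/53  [E, A, B are collinear ∩ GB ⟂ EA]
2. B_y = 394/53  [E, A, B are collinear ∩ GB ⟂ EA]
   → B = (-370/53, 394/53)
3. D_x = -199370/24433  [F, A, D are collinear ∩ BD ⟂ FA]
4. D_y = 88834/24433  [F, A, D are collinear ∩ BD ⟂ FA]
   → D = (-199370/24433, 88834/24433)
5. C_x = -214634/24433  [D, B, C are collinear ∩ GC ⟂ DB]
6. C_y = 39650/24433  [D, B, C are collinear ∩ GC ⟂ DB]
   → C = (-214634/24433, 39650/24433)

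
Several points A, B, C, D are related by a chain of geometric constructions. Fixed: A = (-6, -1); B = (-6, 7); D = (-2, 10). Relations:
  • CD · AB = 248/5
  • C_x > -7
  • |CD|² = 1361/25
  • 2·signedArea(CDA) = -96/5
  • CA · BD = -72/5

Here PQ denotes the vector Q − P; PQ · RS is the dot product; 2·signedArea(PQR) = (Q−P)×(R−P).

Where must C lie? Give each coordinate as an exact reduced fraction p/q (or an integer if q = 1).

C = (-6, 19/5)

1. C_x = -6  [CA · BD = -72/5 ∩ CD · AB = 248/5]
2. C_y = 19/5  [CA · BD = -72/5 ∩ CD · AB = 248/5]
   → C = (-6, 19/5)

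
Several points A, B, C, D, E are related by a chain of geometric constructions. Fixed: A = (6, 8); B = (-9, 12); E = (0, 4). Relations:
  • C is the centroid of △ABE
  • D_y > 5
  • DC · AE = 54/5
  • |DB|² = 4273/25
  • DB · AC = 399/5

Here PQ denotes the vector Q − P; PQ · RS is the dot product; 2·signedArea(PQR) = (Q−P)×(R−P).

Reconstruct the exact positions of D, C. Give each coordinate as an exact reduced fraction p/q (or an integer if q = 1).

1. C_x = -1  [C is the centroid of △ABE]
2. C_y = 8  [C is the centroid of △ABE]
   → C = (-1, 8)
3. D_x = 12/5  [DC · AE = 54/5 ∩ DB · AC = 399/5]
4. D_y = 28/5  [DC · AE = 54/5 ∩ DB · AC = 399/5]
   → D = (12/5, 28/5)

C = (-1, 8)
D = (12/5, 28/5)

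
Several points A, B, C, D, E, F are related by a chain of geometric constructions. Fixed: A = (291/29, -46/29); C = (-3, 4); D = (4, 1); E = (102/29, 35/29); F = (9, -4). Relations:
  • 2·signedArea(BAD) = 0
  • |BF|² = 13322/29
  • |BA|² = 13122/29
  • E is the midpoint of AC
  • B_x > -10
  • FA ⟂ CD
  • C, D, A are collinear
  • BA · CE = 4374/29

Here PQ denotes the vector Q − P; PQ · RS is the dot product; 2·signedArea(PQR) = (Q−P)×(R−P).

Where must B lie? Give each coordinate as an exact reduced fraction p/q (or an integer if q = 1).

B = (-276/29, 197/29)

1. B_x = -276/29  [2·signedArea(BAD) = 0 ∩ BA · CE = 4374/29]
2. B_y = 197/29  [2·signedArea(BAD) = 0 ∩ BA · CE = 4374/29]
   → B = (-276/29, 197/29)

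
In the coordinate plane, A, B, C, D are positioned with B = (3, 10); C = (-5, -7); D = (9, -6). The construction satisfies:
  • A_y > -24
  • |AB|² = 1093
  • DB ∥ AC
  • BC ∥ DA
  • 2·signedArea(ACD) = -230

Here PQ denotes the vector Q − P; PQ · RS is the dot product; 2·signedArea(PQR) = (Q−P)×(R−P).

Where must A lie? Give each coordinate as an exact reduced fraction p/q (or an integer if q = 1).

1. A_x = 1  [DB ∥ AC ∩ BC ∥ DA]
2. A_y = -23  [DB ∥ AC ∩ BC ∥ DA]
   → A = (1, -23)

A = (1, -23)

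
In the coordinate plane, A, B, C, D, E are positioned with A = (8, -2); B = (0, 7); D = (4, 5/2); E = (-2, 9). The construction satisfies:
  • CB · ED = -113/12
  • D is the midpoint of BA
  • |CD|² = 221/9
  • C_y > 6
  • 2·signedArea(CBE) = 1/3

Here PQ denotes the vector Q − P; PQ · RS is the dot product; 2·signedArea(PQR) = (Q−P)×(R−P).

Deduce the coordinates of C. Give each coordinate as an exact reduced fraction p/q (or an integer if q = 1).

1. C_x = 2/3  [2·signedArea(CBE) = 1/3 ∩ CB · ED = -113/12]
2. C_y = 37/6  [2·signedArea(CBE) = 1/3 ∩ CB · ED = -113/12]
   → C = (2/3, 37/6)

C = (2/3, 37/6)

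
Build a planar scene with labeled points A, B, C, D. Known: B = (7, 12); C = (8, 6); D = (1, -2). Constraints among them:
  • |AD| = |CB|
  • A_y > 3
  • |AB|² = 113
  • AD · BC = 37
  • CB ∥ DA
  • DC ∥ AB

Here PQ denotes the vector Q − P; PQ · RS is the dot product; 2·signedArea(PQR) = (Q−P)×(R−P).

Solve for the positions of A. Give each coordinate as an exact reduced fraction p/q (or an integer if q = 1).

A = (0, 4)

1. A_x = 0  [DC ∥ AB ∩ CB ∥ DA]
2. A_y = 4  [DC ∥ AB ∩ CB ∥ DA]
   → A = (0, 4)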